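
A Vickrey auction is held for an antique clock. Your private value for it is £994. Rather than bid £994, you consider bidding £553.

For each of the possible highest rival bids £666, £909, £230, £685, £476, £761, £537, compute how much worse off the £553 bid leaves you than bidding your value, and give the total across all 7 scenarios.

The deviation costs you only when the competing bid falls strictly between £553 and £994; elsewhere both bids give the same outcome.
£666: truthful payoff £328, deviation payoff £0 → loss £328.
£909: truthful payoff £85, deviation payoff £0 → loss £85.
£230: outcomes coincide → loss £0.
£685: truthful payoff £309, deviation payoff £0 → loss £309.
£476: outcomes coincide → loss £0.
£761: truthful payoff £233, deviation payoff £0 → loss £233.
£537: outcomes coincide → loss £0.
Total loss = £328 + £85 + £309 + £233 = £955.

£955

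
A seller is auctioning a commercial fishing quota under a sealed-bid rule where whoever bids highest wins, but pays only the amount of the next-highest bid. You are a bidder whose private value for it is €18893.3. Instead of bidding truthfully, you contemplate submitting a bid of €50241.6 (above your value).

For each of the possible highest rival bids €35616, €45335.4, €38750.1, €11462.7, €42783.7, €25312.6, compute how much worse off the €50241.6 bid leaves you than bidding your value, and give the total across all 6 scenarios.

The deviation costs you only when the competing bid falls strictly between €18893.3 and €50241.6; elsewhere both bids give the same outcome.
€35616: truthful payoff €0, deviation payoff −€16722.7 → loss €16722.7.
€45335.4: truthful payoff €0, deviation payoff −€26442.1 → loss €26442.1.
€38750.1: truthful payoff €0, deviation payoff −€19856.8 → loss €19856.8.
€11462.7: outcomes coincide → loss €0.
€42783.7: truthful payoff €0, deviation payoff −€23890.4 → loss €23890.4.
€25312.6: truthful payoff €0, deviation payoff −€6419.3 → loss €6419.3.
Total loss = €16722.7 + €26442.1 + €19856.8 + €23890.4 + €6419.3 = €93331.3.

€93331.3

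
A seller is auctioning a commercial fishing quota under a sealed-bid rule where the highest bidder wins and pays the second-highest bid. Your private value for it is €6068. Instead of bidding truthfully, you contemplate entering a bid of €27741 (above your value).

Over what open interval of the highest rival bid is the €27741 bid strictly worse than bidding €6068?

If the competing bid is below €6068, both bids win at the same price — no difference.
If it is above €27741, both bids lose — no difference.
If it lies strictly between €6068 and €27741, bidding your value loses (payoff 0) while bidding €27741 wins at a price above your value (payoff negative).
So the deviation strictly hurts on the open interval (€6068, €27741).
Because the price is fixed by the runner-up's bid, deviating from your value can only change a good outcome into a bad one — never the reverse.

(€6068, €27741)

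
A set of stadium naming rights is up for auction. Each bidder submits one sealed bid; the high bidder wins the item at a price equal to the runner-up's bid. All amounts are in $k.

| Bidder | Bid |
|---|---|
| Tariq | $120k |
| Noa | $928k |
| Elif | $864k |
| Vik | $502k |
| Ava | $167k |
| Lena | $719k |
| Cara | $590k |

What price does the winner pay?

Highest bid: Noa at $928k, so Noa wins.
Second-highest bid: Elif at $864k — that is the price the winner pays.

$864k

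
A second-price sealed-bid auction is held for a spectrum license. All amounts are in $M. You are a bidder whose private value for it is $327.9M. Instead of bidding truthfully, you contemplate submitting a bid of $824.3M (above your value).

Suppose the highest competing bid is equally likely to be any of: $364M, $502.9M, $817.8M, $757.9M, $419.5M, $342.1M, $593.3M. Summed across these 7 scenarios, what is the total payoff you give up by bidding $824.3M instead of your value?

The deviation costs you only when the competing bid falls strictly between $327.9M and $824.3M; elsewhere both bids give the same outcome.
$364M: truthful payoff $0M, deviation payoff −$36.1M → loss $36.1M.
$502.9M: truthful payoff $0M, deviation payoff −$175M → loss $175M.
$817.8M: truthful payoff $0M, deviation payoff −$489.9M → loss $489.9M.
$757.9M: truthful payoff $0M, deviation payoff −$430M → loss $430M.
$419.5M: truthful payoff $0M, deviation payoff −$91.6M → loss $91.6M.
$342.1M: truthful payoff $0M, deviation payoff −$14.2M → loss $14.2M.
$593.3M: truthful payoff $0M, deviation payoff −$265.4M → loss $265.4M.
Total loss = $36.1M + $175M + $489.9M + $430M + $91.6M + $14.2M + $265.4M = $1502.2M.

$1502.2M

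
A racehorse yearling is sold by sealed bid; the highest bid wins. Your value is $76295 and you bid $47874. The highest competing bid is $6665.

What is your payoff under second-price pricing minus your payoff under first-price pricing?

$41209

You have the highest bid, so you win under either rule.
Second-price: pay $6665 → payoff $69630.
First-price: pay your own bid $47874 → payoff $28421.
Difference = $69630 − ($28421) = $41209.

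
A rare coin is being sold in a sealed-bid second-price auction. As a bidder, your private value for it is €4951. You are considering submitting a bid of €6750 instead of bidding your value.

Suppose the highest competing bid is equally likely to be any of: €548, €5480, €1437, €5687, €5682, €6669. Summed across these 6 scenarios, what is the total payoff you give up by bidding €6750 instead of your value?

€3714

The deviation costs you only when the competing bid falls strictly between €4951 and €6750; elsewhere both bids give the same outcome.
€548: outcomes coincide → loss €0.
€5480: truthful payoff €0, deviation payoff −€529 → loss €529.
€1437: outcomes coincide → loss €0.
€5687: truthful payoff €0, deviation payoff −€736 → loss €736.
€5682: truthful payoff €0, deviation payoff −€731 → loss €731.
€6669: truthful payoff €0, deviation payoff −€1718 → loss €1718.
Total loss = €529 + €736 + €731 + €1718 = €3714.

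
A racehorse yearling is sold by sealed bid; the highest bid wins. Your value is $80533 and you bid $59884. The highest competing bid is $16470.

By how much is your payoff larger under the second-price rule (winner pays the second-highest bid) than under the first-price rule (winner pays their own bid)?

You have the highest bid, so you win under either rule.
Second-price: pay $16470 → payoff $64063.
First-price: pay your own bid $59884 → payoff $20649.
Difference = $64063 − ($20649) = $43414.

$43414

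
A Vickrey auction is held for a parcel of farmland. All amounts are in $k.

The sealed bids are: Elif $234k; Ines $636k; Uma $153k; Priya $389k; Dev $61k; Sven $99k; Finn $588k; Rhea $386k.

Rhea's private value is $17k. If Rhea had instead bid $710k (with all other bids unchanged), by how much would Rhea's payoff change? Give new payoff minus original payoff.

−$619k

The highest bid among the other bidders is $636k; Rhea's bid doesn't change that.
Original bid $386k: Rhea is not highest (top rival bid is $636k); payoff $0k.
Alternative bid $710k: Rhea is highest, pays the top rival bid $636k; payoff $17k − $636k = −$619k.
Change in payoff = −$619k − ($0k) = −$619k.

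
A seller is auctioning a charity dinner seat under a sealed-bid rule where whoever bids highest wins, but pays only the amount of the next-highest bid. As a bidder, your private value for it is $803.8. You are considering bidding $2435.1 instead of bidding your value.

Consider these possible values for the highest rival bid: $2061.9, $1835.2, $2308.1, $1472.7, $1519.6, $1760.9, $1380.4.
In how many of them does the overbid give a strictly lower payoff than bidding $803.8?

7

The deviation hurts exactly when the highest competing bid lies strictly between $803.8 and $2435.1 — overbidding then wins at a price above your value.
$2061.9: inside the interval → strictly worse (loss $1258.1).
$1835.2: inside the interval → strictly worse (loss $1031.4).
$2308.1: inside the interval → strictly worse (loss $1504.3).
$1472.7: inside the interval → strictly worse (loss $668.9).
$1519.6: inside the interval → strictly worse (loss $715.8).
$1760.9: inside the interval → strictly worse (loss $957.1).
$1380.4: inside the interval → strictly worse (loss $576.6).
Count: 7.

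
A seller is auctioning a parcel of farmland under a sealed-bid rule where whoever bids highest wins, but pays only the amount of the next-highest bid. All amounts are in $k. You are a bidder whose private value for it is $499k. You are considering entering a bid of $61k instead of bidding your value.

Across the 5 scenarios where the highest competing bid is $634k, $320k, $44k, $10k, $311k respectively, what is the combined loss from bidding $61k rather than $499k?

The deviation costs you only when the competing bid falls strictly between $61k and $499k; elsewhere both bids give the same outcome.
$634k: outcomes coincide → loss $0k.
$320k: truthful payoff $179k, deviation payoff $0k → loss $179k.
$44k: outcomes coincide → loss $0k.
$10k: outcomes coincide → loss $0k.
$311k: truthful payoff $188k, deviation payoff $0k → loss $188k.
Total loss = $179k + $188k = $367k.

$367k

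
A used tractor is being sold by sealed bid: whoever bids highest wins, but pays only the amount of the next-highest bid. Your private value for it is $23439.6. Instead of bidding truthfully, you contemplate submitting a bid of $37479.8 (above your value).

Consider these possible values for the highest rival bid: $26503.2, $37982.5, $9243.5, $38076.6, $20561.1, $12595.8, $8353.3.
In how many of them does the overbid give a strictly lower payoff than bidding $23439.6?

1

The deviation hurts exactly when the highest competing bid lies strictly between $23439.6 and $37479.8 — overbidding then wins at a price above your value.
$26503.2: inside the interval → strictly worse (loss $3063.6).
$37982.5: above both → same outcome either way.
$9243.5: below both → same outcome either way.
$38076.6: above both → same outcome either way.
$20561.1: below both → same outcome either way.
$12595.8: below both → same outcome either way.
$8353.3: below both → same outcome either way.
Count: 1.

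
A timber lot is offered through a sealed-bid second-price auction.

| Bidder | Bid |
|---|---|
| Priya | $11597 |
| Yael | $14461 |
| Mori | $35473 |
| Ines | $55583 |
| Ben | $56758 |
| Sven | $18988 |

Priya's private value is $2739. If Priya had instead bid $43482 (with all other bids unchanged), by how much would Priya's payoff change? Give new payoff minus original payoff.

$0

The highest bid among the other bidders is $56758; Priya's bid doesn't change that.
Original bid $11597: Priya is not highest (top rival bid is $56758); payoff $0.
Alternative bid $43482: Priya is not highest (top rival bid is $56758); payoff $0.
Change in payoff = $0 − ($0) = $0.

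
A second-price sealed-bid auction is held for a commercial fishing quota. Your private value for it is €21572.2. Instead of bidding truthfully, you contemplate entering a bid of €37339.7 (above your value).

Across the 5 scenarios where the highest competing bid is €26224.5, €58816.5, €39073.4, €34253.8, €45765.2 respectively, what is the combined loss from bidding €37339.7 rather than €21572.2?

€17333.9

The deviation costs you only when the competing bid falls strictly between €21572.2 and €37339.7; elsewhere both bids give the same outcome.
€26224.5: truthful payoff €0, deviation payoff −€4652.3 → loss €4652.3.
€58816.5: outcomes coincide → loss €0.
€39073.4: outcomes coincide → loss €0.
€34253.8: truthful payoff €0, deviation payoff −€12681.6 → loss €12681.6.
€45765.2: outcomes coincide → loss €0.
Total loss = €4652.3 + €12681.6 = €17333.9.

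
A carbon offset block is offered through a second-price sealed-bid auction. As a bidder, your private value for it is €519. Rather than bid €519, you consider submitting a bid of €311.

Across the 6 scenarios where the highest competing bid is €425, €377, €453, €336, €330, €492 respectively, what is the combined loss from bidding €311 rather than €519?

€701

The deviation costs you only when the competing bid falls strictly between €311 and €519; elsewhere both bids give the same outcome.
€425: truthful payoff €94, deviation payoff €0 → loss €94.
€377: truthful payoff €142, deviation payoff €0 → loss €142.
€453: truthful payoff €66, deviation payoff €0 → loss €66.
€336: truthful payoff €183, deviation payoff €0 → loss €183.
€330: truthful payoff €189, deviation payoff €0 → loss €189.
€492: truthful payoff €27, deviation payoff €0 → loss €27.
Total loss = €94 + €142 + €66 + €183 + €189 + €27 = €701.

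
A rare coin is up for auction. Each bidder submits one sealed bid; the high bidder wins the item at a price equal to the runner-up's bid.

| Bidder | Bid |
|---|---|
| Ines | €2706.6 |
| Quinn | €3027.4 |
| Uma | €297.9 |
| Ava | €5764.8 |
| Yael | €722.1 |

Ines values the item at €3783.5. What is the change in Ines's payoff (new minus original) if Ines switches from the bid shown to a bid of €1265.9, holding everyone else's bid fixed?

€0

The highest bid among the other bidders is €5764.8; Ines's bid doesn't change that.
Original bid €2706.6: Ines is not highest (top rival bid is €5764.8); payoff €0.
Alternative bid €1265.9: Ines is not highest (top rival bid is €5764.8); payoff €0.
Change in payoff = €0 − (€0) = €0.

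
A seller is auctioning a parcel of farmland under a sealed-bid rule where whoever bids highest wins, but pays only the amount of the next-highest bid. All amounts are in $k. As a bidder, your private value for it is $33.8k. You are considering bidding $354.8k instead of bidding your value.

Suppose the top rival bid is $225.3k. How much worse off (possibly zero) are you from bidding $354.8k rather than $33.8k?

Bidding your value $33.8k: you lose (since $33.8k < $225.3k). Payoff $0k.
Bidding $354.8k: you win and pay $225.3k. Payoff $33.8k − $225.3k = −$191.5k.
The competing bid $225.3k lies between your value and your inflated bid, so overbidding wins an item priced above your value.
Loss from deviating = $0k − (−$191.5k) = $191.5k.

$191.5k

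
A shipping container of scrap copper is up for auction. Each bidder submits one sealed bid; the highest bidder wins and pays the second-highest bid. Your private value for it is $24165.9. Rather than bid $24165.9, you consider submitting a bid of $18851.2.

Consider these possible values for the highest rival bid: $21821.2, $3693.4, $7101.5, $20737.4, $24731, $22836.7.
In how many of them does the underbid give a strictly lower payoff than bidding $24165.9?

3

The deviation hurts exactly when the highest competing bid lies strictly between $18851.2 and $24165.9 — underbidding then forfeits a profitable win.
$21821.2: inside the interval → strictly worse (loss $2344.7).
$3693.4: below both → same outcome either way.
$7101.5: below both → same outcome either way.
$20737.4: inside the interval → strictly worse (loss $3428.5).
$24731: above both → same outcome either way.
$22836.7: inside the interval → strictly worse (loss $1329.2).
Count: 3.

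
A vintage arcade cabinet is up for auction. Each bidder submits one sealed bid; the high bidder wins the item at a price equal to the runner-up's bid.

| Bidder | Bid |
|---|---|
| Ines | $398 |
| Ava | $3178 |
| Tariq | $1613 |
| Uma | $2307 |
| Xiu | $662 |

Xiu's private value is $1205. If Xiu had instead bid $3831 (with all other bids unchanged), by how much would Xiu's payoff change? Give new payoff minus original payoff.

−$1973

The highest bid among the other bidders is $3178; Xiu's bid doesn't change that.
Original bid $662: Xiu is not highest (top rival bid is $3178); payoff $0.
Alternative bid $3831: Xiu is highest, pays the top rival bid $3178; payoff $1205 − $3178 = −$1973.
Change in payoff = −$1973 − ($0) = −$1973.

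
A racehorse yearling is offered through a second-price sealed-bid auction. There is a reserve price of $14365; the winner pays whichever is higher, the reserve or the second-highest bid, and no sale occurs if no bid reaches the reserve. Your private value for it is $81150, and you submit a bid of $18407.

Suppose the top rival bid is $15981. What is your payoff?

$65169

Your bid $18407 is the highest and exceeds the reserve.
Price = max(second-highest bid, reserve) = max($15981, $14365) = $15981.
Payoff = $81150 − $15981 = $65169.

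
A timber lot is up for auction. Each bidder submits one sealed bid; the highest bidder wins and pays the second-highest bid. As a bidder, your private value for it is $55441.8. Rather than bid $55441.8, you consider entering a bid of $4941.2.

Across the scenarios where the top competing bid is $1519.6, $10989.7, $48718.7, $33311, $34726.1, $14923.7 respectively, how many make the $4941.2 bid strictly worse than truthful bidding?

The deviation hurts exactly when the highest competing bid lies strictly between $4941.2 and $55441.8 — underbidding then forfeits a profitable win.
$1519.6: below both → same outcome either way.
$10989.7: inside the interval → strictly worse (loss $44452.1).
$48718.7: inside the interval → strictly worse (loss $6723.1).
$33311: inside the interval → strictly worse (loss $22130.8).
$34726.1: inside the interval → strictly worse (loss $20715.7).
$14923.7: inside the interval → strictly worse (loss $40518.1).
Count: 5.

5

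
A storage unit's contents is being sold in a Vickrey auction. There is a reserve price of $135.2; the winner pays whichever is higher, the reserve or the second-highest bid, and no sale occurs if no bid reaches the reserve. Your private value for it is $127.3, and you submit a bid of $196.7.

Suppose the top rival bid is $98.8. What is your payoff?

Your bid $196.7 is the highest and exceeds the reserve.
Price = max(second-highest bid, reserve) = max($98.8, $135.2) = $135.2.
Payoff = $127.3 − $135.2 = −$7.9.

−$7.9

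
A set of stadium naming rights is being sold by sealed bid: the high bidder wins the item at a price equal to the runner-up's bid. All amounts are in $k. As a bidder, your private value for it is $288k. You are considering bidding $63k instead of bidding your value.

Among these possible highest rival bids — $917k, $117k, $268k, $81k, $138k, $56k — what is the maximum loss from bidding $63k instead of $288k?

$207k

$917k: same outcome either way → loss $0k.
$117k: truthful gives $171k, deviation gives $0k → loss $171k.
$268k: truthful gives $20k, deviation gives $0k → loss $20k.
$81k: truthful gives $207k, deviation gives $0k → loss $207k.
$138k: truthful gives $150k, deviation gives $0k → loss $150k.
$56k: same outcome either way → loss $0k.
Maximum loss: $207k.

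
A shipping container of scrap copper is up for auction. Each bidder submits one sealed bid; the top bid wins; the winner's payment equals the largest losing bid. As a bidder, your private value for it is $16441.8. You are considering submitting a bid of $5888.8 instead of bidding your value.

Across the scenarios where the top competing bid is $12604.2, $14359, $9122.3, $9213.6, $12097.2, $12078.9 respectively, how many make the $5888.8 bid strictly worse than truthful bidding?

The deviation hurts exactly when the highest competing bid lies strictly between $5888.8 and $16441.8 — underbidding then forfeits a profitable win.
$12604.2: inside the interval → strictly worse (loss $3837.6).
$14359: inside the interval → strictly worse (loss $2082.8).
$9122.3: inside the interval → strictly worse (loss $7319.5).
$9213.6: inside the interval → strictly worse (loss $7228.2).
$12097.2: inside the interval → strictly worse (loss $4344.6).
$12078.9: inside the interval → strictly worse (loss $4362.9).
Count: 6.

6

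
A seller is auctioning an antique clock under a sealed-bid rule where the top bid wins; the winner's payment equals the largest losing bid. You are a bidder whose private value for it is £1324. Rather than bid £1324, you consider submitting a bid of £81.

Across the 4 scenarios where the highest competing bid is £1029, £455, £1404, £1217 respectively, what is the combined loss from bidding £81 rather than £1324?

£1271

The deviation costs you only when the competing bid falls strictly between £81 and £1324; elsewhere both bids give the same outcome.
£1029: truthful payoff £295, deviation payoff £0 → loss £295.
£455: truthful payoff £869, deviation payoff £0 → loss £869.
£1404: outcomes coincide → loss £0.
£1217: truthful payoff £107, deviation payoff £0 → loss £107.
Total loss = £295 + £869 + £107 = £1271.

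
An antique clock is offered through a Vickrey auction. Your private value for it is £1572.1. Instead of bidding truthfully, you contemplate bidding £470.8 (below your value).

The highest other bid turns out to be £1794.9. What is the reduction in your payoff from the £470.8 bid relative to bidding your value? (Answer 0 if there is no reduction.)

Bidding your value £1572.1: you lose (since £1572.1 < £1794.9). Payoff £0.
Bidding £470.8: you lose. Payoff £0.
Difference = £0 − £0 = £0; both bids lead to the same outcome because the competing bid is above both your value and your alternative bid.

£0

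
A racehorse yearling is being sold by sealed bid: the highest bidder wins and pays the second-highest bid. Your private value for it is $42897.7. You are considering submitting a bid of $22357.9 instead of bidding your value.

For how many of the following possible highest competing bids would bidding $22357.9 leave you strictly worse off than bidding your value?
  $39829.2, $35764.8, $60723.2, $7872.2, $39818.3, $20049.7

The deviation hurts exactly when the highest competing bid lies strictly between $22357.9 and $42897.7 — underbidding then forfeits a profitable win.
$39829.2: inside the interval → strictly worse (loss $3068.5).
$35764.8: inside the interval → strictly worse (loss $7132.9).
$60723.2: above both → same outcome either way.
$7872.2: below both → same outcome either way.
$39818.3: inside the interval → strictly worse (loss $3079.4).
$20049.7: below both → same outcome either way.
Count: 3.

3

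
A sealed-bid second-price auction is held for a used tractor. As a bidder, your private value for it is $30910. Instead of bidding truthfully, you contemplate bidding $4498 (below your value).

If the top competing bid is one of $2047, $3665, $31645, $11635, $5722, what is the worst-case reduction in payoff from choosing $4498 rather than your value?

$2047: same outcome either way → loss $0.
$3665: same outcome either way → loss $0.
$31645: same outcome either way → loss $0.
$11635: truthful gives $19275, deviation gives $0 → loss $19275.
$5722: truthful gives $25188, deviation gives $0 → loss $25188.
Maximum loss: $25188.

$25188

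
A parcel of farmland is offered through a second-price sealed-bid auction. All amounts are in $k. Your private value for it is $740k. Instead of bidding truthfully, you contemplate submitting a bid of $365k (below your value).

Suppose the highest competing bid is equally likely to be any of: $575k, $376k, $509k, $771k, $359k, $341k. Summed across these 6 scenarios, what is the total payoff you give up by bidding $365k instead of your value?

$760k

The deviation costs you only when the competing bid falls strictly between $365k and $740k; elsewhere both bids give the same outcome.
$575k: truthful payoff $165k, deviation payoff $0k → loss $165k.
$376k: truthful payoff $364k, deviation payoff $0k → loss $364k.
$509k: truthful payoff $231k, deviation payoff $0k → loss $231k.
$771k: outcomes coincide → loss $0k.
$359k: outcomes coincide → loss $0k.
$341k: outcomes coincide → loss $0k.
Total loss = $165k + $364k + $231k = $760k.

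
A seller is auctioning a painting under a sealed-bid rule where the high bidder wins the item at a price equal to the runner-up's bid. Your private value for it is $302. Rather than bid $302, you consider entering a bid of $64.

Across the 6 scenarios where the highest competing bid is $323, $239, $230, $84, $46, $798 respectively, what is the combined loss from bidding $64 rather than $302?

$353

The deviation costs you only when the competing bid falls strictly between $64 and $302; elsewhere both bids give the same outcome.
$323: outcomes coincide → loss $0.
$239: truthful payoff $63, deviation payoff $0 → loss $63.
$230: truthful payoff $72, deviation payoff $0 → loss $72.
$84: truthful payoff $218, deviation payoff $0 → loss $218.
$46: outcomes coincide → loss $0.
$798: outcomes coincide → loss $0.
Total loss = $63 + $72 + $218 = $353.
In a second-price auction your bid sets only whether you win, not what you pay, so bidding your true value is weakly dominant.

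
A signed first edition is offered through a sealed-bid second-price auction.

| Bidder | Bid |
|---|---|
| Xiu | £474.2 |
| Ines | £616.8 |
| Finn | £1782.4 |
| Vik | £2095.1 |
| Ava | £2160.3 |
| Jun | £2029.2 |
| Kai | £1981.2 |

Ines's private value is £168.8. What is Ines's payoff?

£0

Highest bid: Ava at £2160.3, so Ava wins.
Second-highest bid: Vik at £2095.1 — that is the price the winner pays.
Ines did not win, so Ines pays nothing and receives nothing: payoff £0.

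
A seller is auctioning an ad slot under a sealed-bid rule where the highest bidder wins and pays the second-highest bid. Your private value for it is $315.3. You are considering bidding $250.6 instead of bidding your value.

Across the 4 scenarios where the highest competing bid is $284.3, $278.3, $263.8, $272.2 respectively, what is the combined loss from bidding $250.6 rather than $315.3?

$162.6

The deviation costs you only when the competing bid falls strictly between $250.6 and $315.3; elsewhere both bids give the same outcome.
$284.3: truthful payoff $31, deviation payoff $0 → loss $31.
$278.3: truthful payoff $37, deviation payoff $0 → loss $37.
$263.8: truthful payoff $51.5, deviation payoff $0 → loss $51.5.
$272.2: truthful payoff $43.1, deviation payoff $0 → loss $43.1.
Total loss = $31 + $37 + $51.5 + $43.1 = $162.6.
In a second-price auction your bid sets only whether you win, not what you pay, so bidding your true value is weakly dominant.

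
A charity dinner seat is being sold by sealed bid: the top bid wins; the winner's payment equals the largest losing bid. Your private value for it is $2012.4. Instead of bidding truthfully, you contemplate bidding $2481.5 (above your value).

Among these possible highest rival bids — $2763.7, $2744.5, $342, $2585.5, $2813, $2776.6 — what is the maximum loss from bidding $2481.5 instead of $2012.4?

$0

$2763.7: same outcome either way → loss $0.
$2744.5: same outcome either way → loss $0.
$342: same outcome either way → loss $0.
$2585.5: same outcome either way → loss $0.
$2813: same outcome either way → loss $0.
$2776.6: same outcome either way → loss $0.
Maximum loss: $0.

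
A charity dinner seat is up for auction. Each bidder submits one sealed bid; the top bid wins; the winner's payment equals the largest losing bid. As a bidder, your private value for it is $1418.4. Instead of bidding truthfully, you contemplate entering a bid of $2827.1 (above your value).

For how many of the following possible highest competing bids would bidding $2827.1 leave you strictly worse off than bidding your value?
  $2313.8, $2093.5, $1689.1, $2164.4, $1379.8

4

The deviation hurts exactly when the highest competing bid lies strictly between $1418.4 and $2827.1 — overbidding then wins at a price above your value.
$2313.8: inside the interval → strictly worse (loss $895.4).
$2093.5: inside the interval → strictly worse (loss $675.1).
$1689.1: inside the interval → strictly worse (loss $270.7).
$2164.4: inside the interval → strictly worse (loss $746).
$1379.8: below both → same outcome either way.
Count: 4.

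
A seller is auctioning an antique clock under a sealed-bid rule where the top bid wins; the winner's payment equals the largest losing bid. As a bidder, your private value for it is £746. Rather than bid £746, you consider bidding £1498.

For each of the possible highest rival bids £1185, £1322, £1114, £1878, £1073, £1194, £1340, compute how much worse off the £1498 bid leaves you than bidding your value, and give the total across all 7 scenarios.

The deviation costs you only when the competing bid falls strictly between £746 and £1498; elsewhere both bids give the same outcome.
£1185: truthful payoff £0, deviation payoff −£439 → loss £439.
£1322: truthful payoff £0, deviation payoff −£576 → loss £576.
£1114: truthful payoff £0, deviation payoff −£368 → loss £368.
£1878: outcomes coincide → loss £0.
£1073: truthful payoff £0, deviation payoff −£327 → loss £327.
£1194: truthful payoff £0, deviation payoff −£448 → loss £448.
£1340: truthful payoff £0, deviation payoff −£594 → loss £594.
Total loss = £439 + £576 + £368 + £327 + £448 + £594 = £2752.
Truthful bidding weakly dominates here: raising your bid can only win items priced above your value, and lowering it can only forfeit items priced below.

£2752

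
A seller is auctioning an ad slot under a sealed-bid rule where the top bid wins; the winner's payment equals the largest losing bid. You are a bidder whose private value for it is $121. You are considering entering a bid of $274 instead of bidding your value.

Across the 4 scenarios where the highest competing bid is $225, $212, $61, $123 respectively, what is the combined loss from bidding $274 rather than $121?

$197

The deviation costs you only when the competing bid falls strictly between $121 and $274; elsewhere both bids give the same outcome.
$225: truthful payoff $0, deviation payoff −$104 → loss $104.
$212: truthful payoff $0, deviation payoff −$91 → loss $91.
$61: outcomes coincide → loss $0.
$123: truthful payoff $0, deviation payoff −$2 → loss $2.
Total loss = $104 + $91 + $2 = $197.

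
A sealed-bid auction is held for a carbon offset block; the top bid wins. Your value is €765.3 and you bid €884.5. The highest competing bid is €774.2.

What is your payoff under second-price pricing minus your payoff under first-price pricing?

You have the highest bid, so you win under either rule.
Second-price: pay €774.2 → payoff −€8.9.
First-price: pay your own bid €884.5 → payoff −€119.2.
Difference = −€8.9 − (−€119.2) = €110.3.

€110.3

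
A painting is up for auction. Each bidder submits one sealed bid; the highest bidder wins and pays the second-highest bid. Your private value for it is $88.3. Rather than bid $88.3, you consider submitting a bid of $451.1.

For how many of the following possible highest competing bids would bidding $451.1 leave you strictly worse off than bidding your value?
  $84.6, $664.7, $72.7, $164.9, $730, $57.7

1

The deviation hurts exactly when the highest competing bid lies strictly between $88.3 and $451.1 — overbidding then wins at a price above your value.
$84.6: below both → same outcome either way.
$664.7: above both → same outcome either way.
$72.7: below both → same outcome either way.
$164.9: inside the interval → strictly worse (loss $76.6).
$730: above both → same outcome either way.
$57.7: below both → same outcome either way.
Count: 1.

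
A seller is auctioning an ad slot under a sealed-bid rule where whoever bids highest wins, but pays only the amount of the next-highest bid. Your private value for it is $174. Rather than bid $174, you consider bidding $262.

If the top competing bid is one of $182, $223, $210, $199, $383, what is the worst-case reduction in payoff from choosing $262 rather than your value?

$182: truthful gives $0, deviation gives −$8 → loss $8.
$223: truthful gives $0, deviation gives −$49 → loss $49.
$210: truthful gives $0, deviation gives −$36 → loss $36.
$199: truthful gives $0, deviation gives −$25 → loss $25.
$383: same outcome either way → loss $0.
Maximum loss: $49.

$49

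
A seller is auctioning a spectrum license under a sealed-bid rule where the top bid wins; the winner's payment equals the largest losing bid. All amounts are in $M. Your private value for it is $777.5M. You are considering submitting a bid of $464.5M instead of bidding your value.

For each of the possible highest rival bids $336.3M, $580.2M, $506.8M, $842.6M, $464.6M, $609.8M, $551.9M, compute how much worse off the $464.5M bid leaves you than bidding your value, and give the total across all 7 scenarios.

The deviation costs you only when the competing bid falls strictly between $464.5M and $777.5M; elsewhere both bids give the same outcome.
$336.3M: outcomes coincide → loss $0M.
$580.2M: truthful payoff $197.3M, deviation payoff $0M → loss $197.3M.
$506.8M: truthful payoff $270.7M, deviation payoff $0M → loss $270.7M.
$842.6M: outcomes coincide → loss $0M.
$464.6M: truthful payoff $312.9M, deviation payoff $0M → loss $312.9M.
$609.8M: truthful payoff $167.7M, deviation payoff $0M → loss $167.7M.
$551.9M: truthful payoff $225.6M, deviation payoff $0M → loss $225.6M.
Total loss = $197.3M + $270.7M + $312.9M + $167.7M + $225.6M = $1174.2M.

$1174.2M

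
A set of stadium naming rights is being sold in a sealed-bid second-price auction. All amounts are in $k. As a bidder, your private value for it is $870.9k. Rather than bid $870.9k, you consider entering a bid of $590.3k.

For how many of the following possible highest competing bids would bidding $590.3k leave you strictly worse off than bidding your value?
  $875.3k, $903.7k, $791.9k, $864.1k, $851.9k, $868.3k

4

The deviation hurts exactly when the highest competing bid lies strictly between $590.3k and $870.9k — underbidding then forfeits a profitable win.
$875.3k: above both → same outcome either way.
$903.7k: above both → same outcome either way.
$791.9k: inside the interval → strictly worse (loss $79k).
$864.1k: inside the interval → strictly worse (loss $6.8k).
$851.9k: inside the interval → strictly worse (loss $19k).
$868.3k: inside the interval → strictly worse (loss $2.6k).
Count: 4.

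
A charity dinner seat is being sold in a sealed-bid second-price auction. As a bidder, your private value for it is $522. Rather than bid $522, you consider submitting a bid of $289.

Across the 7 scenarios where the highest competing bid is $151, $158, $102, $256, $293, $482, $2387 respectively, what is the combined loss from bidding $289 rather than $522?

The deviation costs you only when the competing bid falls strictly between $289 and $522; elsewhere both bids give the same outcome.
$151: outcomes coincide → loss $0.
$158: outcomes coincide → loss $0.
$102: outcomes coincide → loss $0.
$256: outcomes coincide → loss $0.
$293: truthful payoff $229, deviation payoff $0 → loss $229.
$482: truthful payoff $40, deviation payoff $0 → loss $40.
$2387: outcomes coincide → loss $0.
Total loss = $229 + $40 = $269.
In a second-price auction your bid sets only whether you win, not what you pay, so bidding your true value is weakly dominant.

$269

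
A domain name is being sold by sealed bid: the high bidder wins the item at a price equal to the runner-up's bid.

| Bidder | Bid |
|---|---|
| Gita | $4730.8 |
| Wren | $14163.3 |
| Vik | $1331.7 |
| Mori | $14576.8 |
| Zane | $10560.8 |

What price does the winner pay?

$14163.3

Highest bid: Mori at $14576.8, so Mori wins.
Second-highest bid: Wren at $14163.3 — that is the price the winner pays.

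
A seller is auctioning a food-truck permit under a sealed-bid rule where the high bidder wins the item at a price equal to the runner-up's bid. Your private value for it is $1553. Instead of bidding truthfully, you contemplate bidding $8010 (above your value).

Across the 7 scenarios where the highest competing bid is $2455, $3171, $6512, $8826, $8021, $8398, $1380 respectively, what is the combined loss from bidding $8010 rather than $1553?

The deviation costs you only when the competing bid falls strictly between $1553 and $8010; elsewhere both bids give the same outcome.
$2455: truthful payoff $0, deviation payoff −$902 → loss $902.
$3171: truthful payoff $0, deviation payoff −$1618 → loss $1618.
$6512: truthful payoff $0, deviation payoff −$4959 → loss $4959.
$8826: outcomes coincide → loss $0.
$8021: outcomes coincide → loss $0.
$8398: outcomes coincide → loss $0.
$1380: outcomes coincide → loss $0.
Total loss = $902 + $1618 + $4959 = $7479.
Because the price is fixed by the runner-up's bid, deviating from your value can only change a good outcome into a bad one — never the reverse.

$7479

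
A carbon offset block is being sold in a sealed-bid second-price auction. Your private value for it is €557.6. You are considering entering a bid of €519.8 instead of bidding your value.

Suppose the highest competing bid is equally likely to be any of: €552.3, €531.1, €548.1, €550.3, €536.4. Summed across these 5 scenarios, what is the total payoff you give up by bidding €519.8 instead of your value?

€69.8

The deviation costs you only when the competing bid falls strictly between €519.8 and €557.6; elsewhere both bids give the same outcome.
€552.3: truthful payoff €5.3, deviation payoff €0 → loss €5.3.
€531.1: truthful payoff €26.5, deviation payoff €0 → loss €26.5.
€548.1: truthful payoff €9.5, deviation payoff €0 → loss €9.5.
€550.3: truthful payoff €7.3, deviation payoff €0 → loss €7.3.
€536.4: truthful payoff €21.2, deviation payoff €0 → loss €21.2.
Total loss = €5.3 + €26.5 + €9.5 + €7.3 + €21.2 = €69.8.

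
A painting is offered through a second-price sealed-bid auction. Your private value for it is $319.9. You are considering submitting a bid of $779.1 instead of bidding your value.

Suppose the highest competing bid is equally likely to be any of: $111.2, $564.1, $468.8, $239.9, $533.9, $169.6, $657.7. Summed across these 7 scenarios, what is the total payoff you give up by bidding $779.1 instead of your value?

The deviation costs you only when the competing bid falls strictly between $319.9 and $779.1; elsewhere both bids give the same outcome.
$111.2: outcomes coincide → loss $0.
$564.1: truthful payoff $0, deviation payoff −$244.2 → loss $244.2.
$468.8: truthful payoff $0, deviation payoff −$148.9 → loss $148.9.
$239.9: outcomes coincide → loss $0.
$533.9: truthful payoff $0, deviation payoff −$214 → loss $214.
$169.6: outcomes coincide → loss $0.
$657.7: truthful payoff $0, deviation payoff −$337.8 → loss $337.8.
Total loss = $244.2 + $148.9 + $214 + $337.8 = $944.9.

$944.9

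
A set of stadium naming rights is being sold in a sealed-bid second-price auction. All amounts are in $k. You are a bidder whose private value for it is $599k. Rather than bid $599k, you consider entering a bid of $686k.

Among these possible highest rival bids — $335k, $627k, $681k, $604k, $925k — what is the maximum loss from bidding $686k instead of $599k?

$335k: same outcome either way → loss $0k.
$627k: truthful gives $0k, deviation gives −$28k → loss $28k.
$681k: truthful gives $0k, deviation gives −$82k → loss $82k.
$604k: truthful gives $0k, deviation gives −$5k → loss $5k.
$925k: same outcome either way → loss $0k.
Maximum loss: $82k.

$82k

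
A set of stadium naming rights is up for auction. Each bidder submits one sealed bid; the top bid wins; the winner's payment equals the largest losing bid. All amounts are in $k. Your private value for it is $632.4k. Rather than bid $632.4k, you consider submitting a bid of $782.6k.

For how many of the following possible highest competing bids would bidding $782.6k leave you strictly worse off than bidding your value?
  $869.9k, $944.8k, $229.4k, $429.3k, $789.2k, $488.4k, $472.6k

0

The deviation hurts exactly when the highest competing bid lies strictly between $632.4k and $782.6k — overbidding then wins at a price above your value.
$869.9k: above both → same outcome either way.
$944.8k: above both → same outcome either way.
$229.4k: below both → same outcome either way.
$429.3k: below both → same outcome either way.
$789.2k: above both → same outcome either way.
$488.4k: below both → same outcome either way.
$472.6k: below both → same outcome either way.
Count: 0.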